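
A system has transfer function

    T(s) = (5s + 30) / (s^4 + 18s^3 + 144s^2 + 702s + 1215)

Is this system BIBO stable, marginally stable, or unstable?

The denominator s^4 + 18s^3 + 144s^2 + 702s + 1215 factors as (s^2 + 6s + 45)(s + 9)(s + 3), giving poles at s = -3 ± 6j, -9, -3.
Since all poles lie strictly in the left half-plane, the system is stable.

stable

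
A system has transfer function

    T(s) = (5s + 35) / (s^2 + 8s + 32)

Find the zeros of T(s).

Set the numerator to zero: 5s + 35 = 0, i.e. 5·(s + 7) = 0.
So s = -7.

s = -7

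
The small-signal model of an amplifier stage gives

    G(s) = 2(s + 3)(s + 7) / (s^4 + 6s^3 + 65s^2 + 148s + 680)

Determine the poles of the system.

s = -1 ± 4j, -2 ± 6j

The poles are the roots of the denominator s^4 + 6s^3 + 65s^2 + 148s + 680 = 0.
No real roots exist; factor into two real quadratics: (s^2 + 2s + 17)(s^2 + 4s + 40) = 0.
Each quadratic gives a conjugate pair via the quadratic formula.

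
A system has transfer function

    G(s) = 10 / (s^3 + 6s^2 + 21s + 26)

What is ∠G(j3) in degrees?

∠G(j3) ≈ -127.9°

At s = j3: numerator = 10, denominator = -28 + j36.
∠G = ∠num − ∠den = 0° − (127.87°) = -127.9°.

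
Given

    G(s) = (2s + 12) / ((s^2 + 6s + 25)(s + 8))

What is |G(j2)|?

Substitute s = j2: numerator = 12 + j4, denominator = 144 + j138.
|G(j2)| = |12 + j4| / |144 + j138| = 12.649 / 199.45 ≈ 0.06342.

|G(j2)| ≈ 0.06342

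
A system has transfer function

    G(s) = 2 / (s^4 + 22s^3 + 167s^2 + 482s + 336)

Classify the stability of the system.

The denominator s^4 + 22s^3 + 167s^2 + 482s + 336 factors as (s + 8)(s + 1)(s + 7)(s + 6), giving poles at s = -8, -1, -7, -6.
Since all poles lie strictly in the left half-plane, the system is stable.

stable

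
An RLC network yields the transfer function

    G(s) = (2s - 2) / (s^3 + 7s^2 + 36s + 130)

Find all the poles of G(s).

s = -1 ± 5j, -5

The poles are the roots of the denominator s^3 + 7s^2 + 36s + 130 = 0.
Trying s = -5: the polynomial evaluates to 0, so (s + 5) is a factor.
Dividing out leaves s^2 + 2s + 26 = 0.
The quadratic formula then gives s = -1 ± 5j.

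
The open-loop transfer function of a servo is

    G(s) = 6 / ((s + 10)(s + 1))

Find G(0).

G(0) = 3/5 ≈ 0.6000

At s = 0 each factor (s + a) contributes a and each (s^2 + bs + c) contributes c.
G(0) = 6·1 / ((10) · (1)) = 6/10 = 3/5.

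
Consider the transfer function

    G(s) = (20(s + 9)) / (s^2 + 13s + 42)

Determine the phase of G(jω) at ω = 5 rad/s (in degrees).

At s = j5: numerator = 180 + j100, denominator = 17 + j65.
∠G = ∠num − ∠den = 29.055° − (75.343°) = -46.29°.

∠G(j5) ≈ -46.29°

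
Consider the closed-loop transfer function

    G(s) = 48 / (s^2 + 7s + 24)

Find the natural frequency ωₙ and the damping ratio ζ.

ωₙ ≈ 4.899 rad/s, ζ ≈ 0.7144

Compare the denominator to the standard form s^2 + 2ζωₙs + ωₙ².
ωₙ² = 24, so ωₙ = √24 ≈ 4.899 rad/s.
2ζωₙ = 7, so ζ = 7/(2·√24) ≈ 0.7144.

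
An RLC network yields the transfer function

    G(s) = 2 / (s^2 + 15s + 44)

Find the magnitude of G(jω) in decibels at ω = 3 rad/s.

|G(j3)|_dB ≈ -29.1 dB

Substitute s = j3: numerator = 2, denominator = 35 + j45.
|G(j3)| = |2| / |35 + j45| = 2 / 57.009 ≈ 0.03508.
In decibels: 20·log₁₀(0.03508) ≈ -29.1 dB.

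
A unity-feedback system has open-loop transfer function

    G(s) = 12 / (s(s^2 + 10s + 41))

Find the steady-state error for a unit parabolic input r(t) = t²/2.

G(s) has one pole at the origin.
This is a Type 1 system; Ka = lim_{s→0} s^2·G(s) = 0, so the steady-state error for a parabola input is infinite.

e_ss = ∞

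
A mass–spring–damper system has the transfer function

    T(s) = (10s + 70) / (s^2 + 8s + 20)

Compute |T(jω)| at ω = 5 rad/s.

Substitute s = j5: numerator = 70 + j50, denominator = -5 + j40.
|T(j5)| = |70 + j50| / |-5 + j40| = 86.023 / 40.311 ≈ 2.134.

|T(j5)| ≈ 2.134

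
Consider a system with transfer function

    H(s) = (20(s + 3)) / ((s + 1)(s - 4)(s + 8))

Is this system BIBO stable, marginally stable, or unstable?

unstable

The poles can be read from the denominator factors: s = -1, 4, -8.
Since the pole(s) at s = 4 lie in the right half-plane, the system is unstable.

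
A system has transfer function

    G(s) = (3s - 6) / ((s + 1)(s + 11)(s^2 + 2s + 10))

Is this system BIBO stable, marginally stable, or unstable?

stable

The poles can be read from the denominator factors: s = -1, -11, -1 ± 3j.
Since all poles lie strictly in the left half-plane, the system is stable.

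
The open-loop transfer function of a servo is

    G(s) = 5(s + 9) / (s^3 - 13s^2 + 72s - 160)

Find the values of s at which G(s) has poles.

The poles are the roots of the denominator s^3 - 13s^2 + 72s - 160 = 0.
Trying s = 5: the polynomial evaluates to 0, so (s - 5) is a factor.
Dividing out leaves s^2 - 8s + 32 = 0.
The quadratic formula then gives s = 4 ± 4j.

s = 4 + 4j, 4 - 4j, 5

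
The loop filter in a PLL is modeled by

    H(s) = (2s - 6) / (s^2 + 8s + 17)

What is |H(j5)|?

|H(j5)| ≈ 0.2859

Substitute s = j5: numerator = -6 + j10, denominator = -8 + j40.
|H(j5)| = |-6 + j10| / |-8 + j40| = 11.662 / 40.792 ≈ 0.2859.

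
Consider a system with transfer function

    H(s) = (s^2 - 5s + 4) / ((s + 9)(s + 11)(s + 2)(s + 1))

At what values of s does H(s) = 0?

Set the numerator to zero: s^2 - 5s + 4 = 0.
Factoring: (s - 1)(s - 4) = 0.

s = 1, 4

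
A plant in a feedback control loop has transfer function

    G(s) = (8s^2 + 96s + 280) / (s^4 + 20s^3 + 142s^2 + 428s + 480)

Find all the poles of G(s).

s = -3 + j, -3 - j, -8, -6

The poles are the roots of the denominator s^4 + 20s^3 + 142s^2 + 428s + 480 = 0.
Trying s = -8: the polynomial evaluates to 0, so (s + 8) is a factor.
Dividing out leaves s^3 + 12s^2 + 46s + 60 = 0.
This factors further as (s^2 + 6s + 10)(s + 6) = 0.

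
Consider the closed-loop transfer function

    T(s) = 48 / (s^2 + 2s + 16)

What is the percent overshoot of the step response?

%OS ≈ 44.4%

Comparing s^2 + 2s + 16 to s^2 + 2ζωₙs + ωₙ²: ωₙ = 4 rad/s and ζ = 2/(2·4) = 0.25.
%OS = 100·exp(−πζ/√(1−ζ²)) = 100·exp(−π·0.25/√(1−0.25²)) ≈ 44.4%.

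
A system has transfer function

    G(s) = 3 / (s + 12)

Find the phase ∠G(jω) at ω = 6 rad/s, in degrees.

At s = j6: numerator = 3, denominator = 12 + j6.
∠G = ∠num − ∠den = 0° − (26.565°) = -26.57°.

∠G(j6) ≈ -26.57°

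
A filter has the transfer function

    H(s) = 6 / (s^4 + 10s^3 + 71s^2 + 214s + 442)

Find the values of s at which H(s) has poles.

The poles are the roots of the denominator s^4 + 10s^3 + 71s^2 + 214s + 442 = 0.
No real roots exist; factor into two real quadratics: (s^2 + 6s + 34)(s^2 + 4s + 13) = 0.
Each quadratic gives a conjugate pair via the quadratic formula.

s = -3 + 5j, -3 - 5j, -2 + 3j, -2 - 3j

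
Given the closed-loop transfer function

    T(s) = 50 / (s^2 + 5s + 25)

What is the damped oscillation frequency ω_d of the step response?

Comparing s^2 + 5s + 25 to s^2 + 2ζωₙs + ωₙ²: ωₙ = 5 rad/s and ζ = 5/(2·5) = 0.5.
ζωₙ = 5/2 = 2.5, so ω_d = ωₙ√(1−ζ²) = √(ωₙ² − (ζωₙ)²) = √(25 − 2.5²) = √18.75 ≈ 4.330 rad/s.

ω_d ≈ 4.330 rad/s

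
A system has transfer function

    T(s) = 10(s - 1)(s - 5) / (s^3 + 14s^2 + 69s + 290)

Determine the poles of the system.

s = -2 ± 5j, -10

The poles are the roots of the denominator s^3 + 14s^2 + 69s + 290 = 0.
Trying s = -10: the polynomial evaluates to 0, so (s + 10) is a factor.
Dividing out leaves s^2 + 4s + 29 = 0.
The quadratic formula then gives s = -2 ± 5j.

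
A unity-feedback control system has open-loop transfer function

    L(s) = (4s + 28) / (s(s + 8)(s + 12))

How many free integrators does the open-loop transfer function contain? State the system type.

Type 1

The denominator has 1 factor of s at the origin (free integrator), so this is a Type 1 system.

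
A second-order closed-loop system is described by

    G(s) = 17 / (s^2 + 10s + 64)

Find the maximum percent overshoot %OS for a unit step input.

%OS ≈ 8.08%

Comparing s^2 + 10s + 64 to s^2 + 2ζωₙs + ωₙ²: ωₙ = 8 rad/s and ζ = 10/(2·8) = 0.625.
%OS = 100·exp(−πζ/√(1−ζ²)) = 100·exp(−π·0.625/√(1−0.625²)) ≈ 8.08%.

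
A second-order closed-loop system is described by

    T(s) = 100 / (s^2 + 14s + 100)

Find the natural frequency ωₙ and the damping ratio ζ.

Compare the denominator to the standard form s^2 + 2ζωₙs + ωₙ².
ωₙ² = 100, so ωₙ = 10 rad/s.
2ζωₙ = 14, so ζ = 14/(2·10) = 0.7.

ωₙ = 10 rad/s, ζ = 0.7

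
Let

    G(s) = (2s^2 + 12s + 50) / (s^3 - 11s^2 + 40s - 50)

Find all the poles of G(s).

The poles are the roots of the denominator s^3 - 11s^2 + 40s - 50 = 0.
Trying s = 5: the polynomial evaluates to 0, so (s - 5) is a factor.
Dividing out leaves s^2 - 6s + 10 = 0.
The quadratic formula then gives s = 3 ± 1j.

s = 3 + j, 3 - j, 5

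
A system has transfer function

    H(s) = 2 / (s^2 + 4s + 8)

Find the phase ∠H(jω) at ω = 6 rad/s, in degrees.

∠H(j6) ≈ -139.4°

At s = j6: numerator = 2, denominator = -28 + j24.
∠H = ∠num − ∠den = 0° − (139.40°) = -139.4°.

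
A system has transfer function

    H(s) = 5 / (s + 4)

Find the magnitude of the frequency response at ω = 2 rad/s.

|H(j2)| ≈ 1.118

Substitute s = j2: numerator = 5, denominator = 4 + j2.
|H(j2)| = |5| / |4 + j2| = 5 / 4.4721 ≈ 1.118.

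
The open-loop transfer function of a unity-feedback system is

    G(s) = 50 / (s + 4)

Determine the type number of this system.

The denominator has no factor of s at the origin — no free integrator — so this is a Type 0 system.

Type 0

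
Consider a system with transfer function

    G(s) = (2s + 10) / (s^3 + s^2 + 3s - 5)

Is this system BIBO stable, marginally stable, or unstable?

unstable

The denominator s^3 + s^2 + 3s - 5 factors as (s^2 + 2s + 5)(s - 1), giving poles at s = -1 + 2j, -1 - 2j, 1.
Since the pole(s) at s = 1 lie in the right half-plane, the system is unstable.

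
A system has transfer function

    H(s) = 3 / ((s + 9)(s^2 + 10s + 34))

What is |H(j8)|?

Substitute s = j8: numerator = 3, denominator = -910 + j480.
|H(j8)| = |3| / |-910 + j480| = 3 / 1028.8 ≈ 0.002916.

|H(j8)| ≈ 0.002916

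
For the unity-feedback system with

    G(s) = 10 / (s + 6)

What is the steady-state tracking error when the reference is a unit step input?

e_ss = 0.3750

G(s) has no poles at the origin.
This is a Type 0 system. Kp = lim_{s→0} G(s) = 10/6 = 5/3.
e_ss = 1/(1 + Kp) = 1/(1 + 5/3) = 3/8 ≈ 0.3750.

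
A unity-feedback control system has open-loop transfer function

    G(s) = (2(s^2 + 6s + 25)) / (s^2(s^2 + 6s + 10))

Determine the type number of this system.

The denominator has 2 factors of s at the origin (free integrators), so this is a Type 2 system.

Type 2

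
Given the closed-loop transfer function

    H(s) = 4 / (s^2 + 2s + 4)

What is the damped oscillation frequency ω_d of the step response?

ω_d ≈ 1.732 rad/s

Comparing s^2 + 2s + 4 to s^2 + 2ζωₙs + ωₙ²: ωₙ = 2 rad/s and ζ = 2/(2·2) = 0.5.
ζωₙ = 2/2 = 1, so ω_d = ωₙ√(1−ζ²) = √(ωₙ² − (ζωₙ)²) = √(4 − 1²) = √3 ≈ 1.732 rad/s.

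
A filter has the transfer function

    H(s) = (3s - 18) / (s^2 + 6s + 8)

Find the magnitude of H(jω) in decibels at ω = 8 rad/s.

Substitute s = j8: numerator = -18 + j24, denominator = -56 + j48.
|H(j8)| = |-18 + j24| / |-56 + j48| = 30 / 73.756 ≈ 0.4067.
In decibels: 20·log₁₀(0.4067) ≈ -7.81 dB.

|H(j8)|_dB ≈ -7.81 dB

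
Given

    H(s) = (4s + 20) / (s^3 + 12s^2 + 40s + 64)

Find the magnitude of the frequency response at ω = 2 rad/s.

|H(j2)| ≈ 0.2921

Substitute s = j2: numerator = 20 + j8, denominator = 16 + j72.
|H(j2)| = |20 + j8| / |16 + j72| = 21.541 / 73.756 ≈ 0.2921.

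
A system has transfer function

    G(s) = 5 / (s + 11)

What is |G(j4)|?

Substitute s = j4: numerator = 5, denominator = 11 + j4.
|G(j4)| = |5| / |11 + j4| = 5 / 11.705 ≈ 0.4272.

|G(j4)| ≈ 0.4272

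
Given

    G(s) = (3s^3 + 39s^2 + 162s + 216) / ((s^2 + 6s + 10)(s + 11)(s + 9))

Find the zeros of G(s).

Set the numerator to zero: 3s^3 + 39s^2 + 162s + 216 = 0, i.e. 3·(s^3 + 13s^2 + 54s + 72) = 0.
Factoring: (s + 3)(s + 4)(s + 6) = 0.

s = -3, -4, -6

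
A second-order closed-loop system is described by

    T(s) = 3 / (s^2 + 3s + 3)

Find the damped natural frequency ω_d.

Comparing s^2 + 3s + 3 to s^2 + 2ζωₙs + ωₙ²: ωₙ = √3 ≈ 1.732 rad/s and ζ = 3/(2·√3) ≈ 0.8660.
ζωₙ = 3/2 = 1.5, so ω_d = ωₙ√(1−ζ²) = √(ωₙ² − (ζωₙ)²) = √(3 − 1.5²) = √0.75 ≈ 0.8660 rad/s.

ω_d ≈ 0.8660 rad/s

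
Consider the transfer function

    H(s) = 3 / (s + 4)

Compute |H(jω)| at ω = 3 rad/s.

|H(j3)| = 0.6000

Substitute s = j3: numerator = 3, denominator = 4 + j3.
|H(j3)| = |3| / |4 + j3| = 3 / 5 = 0.6000.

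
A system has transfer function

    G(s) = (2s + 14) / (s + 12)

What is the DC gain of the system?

G(0) = 7/6 ≈ 1.167

Set s = 0: G(0) = (14) / (12) = 7/6.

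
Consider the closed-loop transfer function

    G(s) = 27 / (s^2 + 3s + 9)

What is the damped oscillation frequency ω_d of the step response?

Comparing s^2 + 3s + 9 to s^2 + 2ζωₙs + ωₙ²: ωₙ = 3 rad/s and ζ = 3/(2·3) = 0.5.
ζωₙ = 3/2 = 1.5, so ω_d = ωₙ√(1−ζ²) = √(ωₙ² − (ζωₙ)²) = √(9 − 1.5²) = √6.75 ≈ 2.598 rad/s.

ω_d ≈ 2.598 rad/s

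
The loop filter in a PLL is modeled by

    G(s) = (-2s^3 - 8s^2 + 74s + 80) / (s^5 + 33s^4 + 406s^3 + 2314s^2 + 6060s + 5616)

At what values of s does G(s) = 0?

s = 5, -1, -8

Set the numerator to zero: -2s^3 - 8s^2 + 74s + 80 = 0, i.e. -2·(s^3 + 4s^2 - 37s - 40) = 0.
Factoring: (s - 5)(s + 1)(s + 8) = 0.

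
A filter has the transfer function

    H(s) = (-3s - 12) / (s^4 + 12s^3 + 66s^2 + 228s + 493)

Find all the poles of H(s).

s = -5 + 2j, -5 - 2j, -1 + 4j, -1 - 4j

The poles are the roots of the denominator s^4 + 12s^3 + 66s^2 + 228s + 493 = 0.
No real roots exist; factor into two real quadratics: (s^2 + 10s + 29)(s^2 + 2s + 17) = 0.
Each quadratic gives a conjugate pair via the quadratic formula.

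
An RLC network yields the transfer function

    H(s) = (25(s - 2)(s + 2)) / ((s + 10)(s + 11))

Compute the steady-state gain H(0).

H(0) = -10/11 ≈ -0.9091

At s = 0 each factor (s + a) contributes a and each (s^2 + bs + c) contributes c.
H(0) = 25·(-2) · (2) / ((10) · (11)) = -100/110 = -10/11.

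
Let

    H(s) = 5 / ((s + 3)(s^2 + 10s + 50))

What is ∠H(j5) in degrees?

∠H(j5) ≈ -122.5°

At s = j5: numerator = 5, denominator = -175 + j275.
∠H = ∠num − ∠den = 0° − (122.47°) = -122.5°.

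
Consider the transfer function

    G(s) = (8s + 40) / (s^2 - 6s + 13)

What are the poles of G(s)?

s = 3 ± 2j

The poles are the roots of the denominator s^2 - 6s + 13 = 0.
Using the quadratic formula: s = (6 ± √(-16))/2 = 3 ± 2j.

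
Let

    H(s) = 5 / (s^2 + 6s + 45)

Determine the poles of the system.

s = -3 + 6j, -3 - 6j

The poles are the roots of the denominator s^2 + 6s + 45 = 0.
Using the quadratic formula: s = (-6 ± √(-144))/2 = -3 ± 6j.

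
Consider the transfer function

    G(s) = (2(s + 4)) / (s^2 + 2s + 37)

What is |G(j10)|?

|G(j10)| ≈ 0.3259

Substitute s = j10: numerator = 8 + j20, denominator = -63 + j20.
|G(j10)| = |8 + j20| / |-63 + j20| = 21.541 / 66.098 ≈ 0.3259.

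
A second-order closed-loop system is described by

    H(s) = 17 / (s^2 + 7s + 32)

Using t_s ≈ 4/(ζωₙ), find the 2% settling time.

Comparing s^2 + 7s + 32 to s^2 + 2ζωₙs + ωₙ²: ωₙ = √32 ≈ 5.657 rad/s and ζ = 7/(2·√32) ≈ 0.6187.
ζωₙ = 7/2 = 3.5, so t_s ≈ 4/(ζωₙ) = 4/3.5 ≈ 1.143 s.

t_s ≈ 1.143 s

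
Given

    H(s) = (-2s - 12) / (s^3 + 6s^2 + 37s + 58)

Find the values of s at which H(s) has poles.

s = -2 + 5j, -2 - 5j, -2

The poles are the roots of the denominator s^3 + 6s^2 + 37s + 58 = 0.
Trying s = -2: the polynomial evaluates to 0, so (s + 2) is a factor.
Dividing out leaves s^2 + 4s + 29 = 0.
The quadratic formula then gives s = -2 ± 5j.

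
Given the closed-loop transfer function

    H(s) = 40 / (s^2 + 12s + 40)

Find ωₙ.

ωₙ ≈ 6.325 rad/s

Compare the denominator to the standard form s^2 + 2ζωₙs + ωₙ².
ωₙ² = 40, so ωₙ = √40 ≈ 6.325 rad/s.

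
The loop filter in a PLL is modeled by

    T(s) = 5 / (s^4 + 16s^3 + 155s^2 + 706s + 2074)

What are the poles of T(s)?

The poles are the roots of the denominator s^4 + 16s^3 + 155s^2 + 706s + 2074 = 0.
No real roots exist; factor into two real quadratics: (s^2 + 10s + 61)(s^2 + 6s + 34) = 0.
Each quadratic gives a conjugate pair via the quadratic formula.

s = -5 ± 6j, -3 ± 5j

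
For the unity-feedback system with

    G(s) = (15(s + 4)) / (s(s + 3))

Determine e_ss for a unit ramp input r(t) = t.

e_ss = 0.05000

G(s) has one pole at the origin.
This is a Type 1 system. Kv = lim_{s→0} s·G(s) = 60/3 = 20.
e_ss = 1/Kv = 1/(20) = 1/20 ≈ 0.05000.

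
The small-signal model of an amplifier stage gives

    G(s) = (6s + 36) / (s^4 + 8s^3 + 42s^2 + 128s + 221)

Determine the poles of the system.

s = -3 ± 2j, -1 ± 4j

The poles are the roots of the denominator s^4 + 8s^3 + 42s^2 + 128s + 221 = 0.
No real roots exist; factor into two real quadratics: (s^2 + 6s + 13)(s^2 + 2s + 17) = 0.
Each quadratic gives a conjugate pair via the quadratic formula.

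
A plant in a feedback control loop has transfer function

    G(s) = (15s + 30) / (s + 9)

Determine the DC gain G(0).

G(0) = 10/3 ≈ 3.333

Set s = 0: G(0) = (30) / (9) = 10/3.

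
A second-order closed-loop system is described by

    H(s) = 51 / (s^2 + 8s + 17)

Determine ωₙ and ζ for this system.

ωₙ ≈ 4.123 rad/s, ζ ≈ 0.9701

Compare the denominator to the standard form s^2 + 2ζωₙs + ωₙ².
ωₙ² = 17, so ωₙ = √17 ≈ 4.123 rad/s.
2ζωₙ = 8, so ζ = 8/(2·√17) ≈ 0.9701.
With ζ = 0.9701 the response is underdamped.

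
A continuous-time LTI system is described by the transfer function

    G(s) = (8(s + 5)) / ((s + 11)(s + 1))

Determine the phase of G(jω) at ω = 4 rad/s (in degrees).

∠G(j4) ≈ -57.29°

At s = j4: numerator = 40 + j32, denominator = -5 + j48.
∠G = ∠num − ∠den = 38.660° − (95.947°) = -57.29°.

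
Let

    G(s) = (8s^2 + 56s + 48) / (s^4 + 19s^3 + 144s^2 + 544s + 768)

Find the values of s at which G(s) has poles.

The poles are the roots of the denominator s^4 + 19s^3 + 144s^2 + 544s + 768 = 0.
Trying s = -8: the polynomial evaluates to 0, so (s + 8) is a factor.
Dividing out leaves s^3 + 11s^2 + 56s + 96 = 0.
This factors further as (s^2 + 8s + 32)(s + 3) = 0.

s = -4 ± 4j, -8, -3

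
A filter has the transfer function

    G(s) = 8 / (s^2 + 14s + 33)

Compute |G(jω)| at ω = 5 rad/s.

|G(j5)| ≈ 0.1135

Substitute s = j5: numerator = 8, denominator = 8 + j70.
|G(j5)| = |8| / |8 + j70| = 8 / 70.456 ≈ 0.1135.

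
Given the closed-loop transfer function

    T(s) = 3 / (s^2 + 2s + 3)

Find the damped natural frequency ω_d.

ω_d ≈ 1.414 rad/s

Comparing s^2 + 2s + 3 to s^2 + 2ζωₙs + ωₙ²: ωₙ = √3 ≈ 1.732 rad/s and ζ = 2/(2·√3) ≈ 0.5774.
ζωₙ = 2/2 = 1, so ω_d = ωₙ√(1−ζ²) = √(ωₙ² − (ζωₙ)²) = √(3 − 1²) = √2 ≈ 1.414 rad/s.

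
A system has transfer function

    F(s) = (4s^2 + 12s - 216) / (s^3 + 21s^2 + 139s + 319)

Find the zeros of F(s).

Set the numerator to zero: 4s^2 + 12s - 216 = 0, i.e. 4·(s^2 + 3s - 54) = 0.
Factoring: (s - 6)(s + 9) = 0.

s = 6, -9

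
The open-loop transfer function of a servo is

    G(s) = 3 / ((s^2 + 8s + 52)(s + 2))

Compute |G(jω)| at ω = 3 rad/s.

Substitute s = j3: numerator = 3, denominator = 14 + j177.
|G(j3)| = |3| / |14 + j177| = 3 / 177.55 ≈ 0.01690.

|G(j3)| ≈ 0.01690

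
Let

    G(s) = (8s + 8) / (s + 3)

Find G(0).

G(0) = 8/3 ≈ 2.667

Set s = 0: G(0) = (8) / (3) = 8/3.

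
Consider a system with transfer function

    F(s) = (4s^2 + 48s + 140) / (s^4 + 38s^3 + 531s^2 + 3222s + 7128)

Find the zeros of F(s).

Set the numerator to zero: 4s^2 + 48s + 140 = 0, i.e. 4·(s^2 + 12s + 35) = 0.
Factoring: (s + 7)(s + 5) = 0.

s = -7, -5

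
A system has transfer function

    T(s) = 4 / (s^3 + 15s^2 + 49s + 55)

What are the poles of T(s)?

The poles are the roots of the denominator s^3 + 15s^2 + 49s + 55 = 0.
Trying s = -11: the polynomial evaluates to 0, so (s + 11) is a factor.
Dividing out leaves s^2 + 4s + 5 = 0.
The quadratic formula then gives s = -2 ± 1j.

s = -2 ± j, -11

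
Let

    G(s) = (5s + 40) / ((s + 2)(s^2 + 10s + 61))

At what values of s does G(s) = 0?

Set the numerator to zero: 5s + 40 = 0, i.e. 5·(s + 8) = 0.
So s = -8.

s = -8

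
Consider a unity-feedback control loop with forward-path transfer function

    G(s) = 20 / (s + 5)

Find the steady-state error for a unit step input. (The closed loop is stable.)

e_ss = 0.2000

G(s) has no poles at the origin.
This is a Type 0 system. Kp = lim_{s→0} G(s) = 20/5 = 4.
e_ss = 1/(1 + Kp) = 1/(1 + 4) = 1/5 ≈ 0.2000.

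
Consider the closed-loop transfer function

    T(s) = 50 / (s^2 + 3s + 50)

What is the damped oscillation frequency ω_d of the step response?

Comparing s^2 + 3s + 50 to s^2 + 2ζωₙs + ωₙ²: ωₙ = √50 ≈ 7.071 rad/s and ζ = 3/(2·√50) ≈ 0.2121.
ζωₙ = 3/2 = 1.5, so ω_d = ωₙ√(1−ζ²) = √(ωₙ² − (ζωₙ)²) = √(50 − 1.5²) = √47.75 ≈ 6.910 rad/s.

ω_d ≈ 6.910 rad/s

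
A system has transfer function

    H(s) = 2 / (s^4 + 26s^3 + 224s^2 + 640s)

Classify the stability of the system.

The denominator s^4 + 26s^3 + 224s^2 + 640s factors as s(s + 8)^2(s + 10), giving poles at s = 0, -8, -8, -10.
Since the simple pole(s) at s = 0 lie on the jω-axis with none in the right half-plane, the system is marginally stable.

marginally stable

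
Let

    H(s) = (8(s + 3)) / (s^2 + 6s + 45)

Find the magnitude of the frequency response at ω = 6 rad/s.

|H(j6)| ≈ 1.446

Substitute s = j6: numerator = 24 + j48, denominator = 9 + j36.
|H(j6)| = |24 + j48| / |9 + j36| = 53.666 / 37.108 ≈ 1.446.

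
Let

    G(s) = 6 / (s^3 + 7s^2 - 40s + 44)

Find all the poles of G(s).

The poles are the roots of the denominator s^3 + 7s^2 - 40s + 44 = 0.
Trying s = 2: the polynomial evaluates to 0, so (s - 2) is a factor.
Dividing out leaves s^2 + 9s - 22 = 0.
Factoring the quadratic: (s - 2)(s + 11) = 0.

s = 2, 2, -11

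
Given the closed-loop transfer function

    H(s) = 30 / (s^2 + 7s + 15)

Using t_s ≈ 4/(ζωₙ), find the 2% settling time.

Comparing s^2 + 7s + 15 to s^2 + 2ζωₙs + ωₙ²: ωₙ = √15 ≈ 3.873 rad/s and ζ = 7/(2·√15) ≈ 0.9037.
ζωₙ = 7/2 = 3.5, so t_s ≈ 4/(ζωₙ) = 4/3.5 ≈ 1.143 s.

t_s ≈ 1.143 s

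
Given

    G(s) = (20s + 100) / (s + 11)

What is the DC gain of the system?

Set s = 0: G(0) = (100) / (11) = 100/11.

G(0) = 100/11 ≈ 9.091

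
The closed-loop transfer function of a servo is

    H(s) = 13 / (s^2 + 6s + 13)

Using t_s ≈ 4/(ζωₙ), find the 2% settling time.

t_s ≈ 1.333 s

Comparing s^2 + 6s + 13 to s^2 + 2ζωₙs + ωₙ²: ωₙ = √13 ≈ 3.606 rad/s and ζ = 6/(2·√13) ≈ 0.8321.
ζωₙ = 6/2 = 3, so t_s ≈ 4/(ζωₙ) = 4/3 ≈ 1.333 s.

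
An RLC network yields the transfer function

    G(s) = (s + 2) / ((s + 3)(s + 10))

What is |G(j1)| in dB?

|G(j1)|_dB ≈ -23.1 dB

Substitute s = j1: numerator = 2 + j1, denominator = 29 + j13.
|G(j1)| = |2 + j1| / |29 + j13| = 2.2361 / 31.780 ≈ 0.07036.
In decibels: 20·log₁₀(0.07036) ≈ -23.1 dB.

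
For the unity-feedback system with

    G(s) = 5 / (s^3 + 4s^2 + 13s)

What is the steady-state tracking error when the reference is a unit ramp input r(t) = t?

G(s) has one pole at the origin.
This is a Type 1 system. Kv = lim_{s→0} s·G(s) = 5/13.
e_ss = 1/Kv = 1/(5/13) = 13/5 ≈ 2.600.

e_ss = 2.600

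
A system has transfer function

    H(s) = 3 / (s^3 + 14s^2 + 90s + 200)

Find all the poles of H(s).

The poles are the roots of the denominator s^3 + 14s^2 + 90s + 200 = 0.
Trying s = -4: the polynomial evaluates to 0, so (s + 4) is a factor.
Dividing out leaves s^2 + 10s + 50 = 0.
The quadratic formula then gives s = -5 ± 5j.

s = -5 + 5j, -5 - 5j, -4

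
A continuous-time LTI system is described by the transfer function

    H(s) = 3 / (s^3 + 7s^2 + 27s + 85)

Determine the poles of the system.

The poles are the roots of the denominator s^3 + 7s^2 + 27s + 85 = 0.
Trying s = -5: the polynomial evaluates to 0, so (s + 5) is a factor.
Dividing out leaves s^2 + 2s + 17 = 0.
The quadratic formula then gives s = -1 ± 4j.

s = -1 + 4j, -1 - 4j, -5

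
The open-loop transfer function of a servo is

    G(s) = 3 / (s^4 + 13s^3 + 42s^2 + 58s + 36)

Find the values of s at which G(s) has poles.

s = -1 ± j, -2, -9

The poles are the roots of the denominator s^4 + 13s^3 + 42s^2 + 58s + 36 = 0.
Trying s = -2: the polynomial evaluates to 0, so (s + 2) is a factor.
Dividing out leaves s^3 + 11s^2 + 20s + 18 = 0.
This factors further as (s^2 + 2s + 2)(s + 9) = 0.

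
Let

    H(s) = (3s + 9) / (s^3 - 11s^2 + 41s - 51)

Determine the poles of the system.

The poles are the roots of the denominator s^3 - 11s^2 + 41s - 51 = 0.
Trying s = 3: the polynomial evaluates to 0, so (s - 3) is a factor.
Dividing out leaves s^2 - 8s + 17 = 0.
The quadratic formula then gives s = 4 ± 1j.

s = 4 + j, 4 - j, 3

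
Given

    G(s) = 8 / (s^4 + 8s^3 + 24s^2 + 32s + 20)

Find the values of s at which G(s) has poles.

s = -3 + j, -3 - j, -1 + j, -1 - j

The poles are the roots of the denominator s^4 + 8s^3 + 24s^2 + 32s + 20 = 0.
No real roots exist; factor into two real quadratics: (s^2 + 6s + 10)(s^2 + 2s + 2) = 0.
Each quadratic gives a conjugate pair via the quadratic formula.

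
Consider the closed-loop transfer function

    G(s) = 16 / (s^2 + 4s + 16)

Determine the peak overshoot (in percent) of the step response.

Comparing s^2 + 4s + 16 to s^2 + 2ζωₙs + ωₙ²: ωₙ = 4 rad/s and ζ = 4/(2·4) = 0.5.
%OS = 100·exp(−πζ/√(1−ζ²)) = 100·exp(−π·0.5/√(1−0.5²)) ≈ 16.3%.

%OS ≈ 16.3%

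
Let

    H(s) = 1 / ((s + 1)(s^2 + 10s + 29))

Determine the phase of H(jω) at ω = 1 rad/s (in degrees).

∠H(j1) ≈ -64.65°

At s = j1: numerator = 1, denominator = 18 + j38.
∠H = ∠num − ∠den = 0° − (64.654°) = -64.65°.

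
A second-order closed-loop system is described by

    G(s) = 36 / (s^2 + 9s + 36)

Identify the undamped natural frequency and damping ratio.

ωₙ = 6 rad/s, ζ = 0.75

Compare the denominator to the standard form s^2 + 2ζωₙs + ωₙ².
ωₙ² = 36, so ωₙ = 6 rad/s.
2ζωₙ = 9, so ζ = 9/(2·6) = 0.75.
With ζ = 0.75 the response is underdamped.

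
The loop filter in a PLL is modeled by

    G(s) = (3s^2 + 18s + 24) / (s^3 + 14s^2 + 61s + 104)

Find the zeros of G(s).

Set the numerator to zero: 3s^2 + 18s + 24 = 0, i.e. 3·(s^2 + 6s + 8) = 0.
Factoring: (s + 2)(s + 4) = 0.

s = -2, -4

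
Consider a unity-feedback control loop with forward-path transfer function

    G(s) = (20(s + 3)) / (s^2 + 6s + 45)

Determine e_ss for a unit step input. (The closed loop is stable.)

e_ss = 0.4286

G(s) has no poles at the origin.
This is a Type 0 system. Kp = lim_{s→0} G(s) = 60/45 = 4/3.
e_ss = 1/(1 + Kp) = 1/(1 + 4/3) = 3/7 ≈ 0.4286.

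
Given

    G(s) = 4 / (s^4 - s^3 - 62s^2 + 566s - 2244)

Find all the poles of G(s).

s = 3 + 5j, 3 - 5j, -11, 6

The poles are the roots of the denominator s^4 - s^3 - 62s^2 + 566s - 2244 = 0.
Trying s = -11: the polynomial evaluates to 0, so (s + 11) is a factor.
Dividing out leaves s^3 - 12s^2 + 70s - 204 = 0.
This factors further as (s^2 - 6s + 34)(s - 6) = 0.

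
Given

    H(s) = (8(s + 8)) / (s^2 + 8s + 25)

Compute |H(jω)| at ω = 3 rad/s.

|H(j3)| ≈ 2.370

Substitute s = j3: numerator = 64 + j24, denominator = 16 + j24.
|H(j3)| = |64 + j24| / |16 + j24| = 68.352 / 28.844 ≈ 2.370.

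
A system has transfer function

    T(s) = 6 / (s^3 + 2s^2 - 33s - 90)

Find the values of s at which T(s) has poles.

s = 6, -5, -3

The poles are the roots of the denominator s^3 + 2s^2 - 33s - 90 = 0.
Trying s = 6: the polynomial evaluates to 0, so (s - 6) is a factor.
Dividing out leaves s^2 + 8s + 15 = 0.
Factoring the quadratic: (s + 5)(s + 3) = 0.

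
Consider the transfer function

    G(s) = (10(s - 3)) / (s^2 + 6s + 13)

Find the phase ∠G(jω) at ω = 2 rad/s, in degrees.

∠G(j2) ≈ 93.18°

At s = j2: numerator = -30 + j20, denominator = 9 + j12.
∠G = ∠num − ∠den = 146.31° − (53.130°) = 93.18°.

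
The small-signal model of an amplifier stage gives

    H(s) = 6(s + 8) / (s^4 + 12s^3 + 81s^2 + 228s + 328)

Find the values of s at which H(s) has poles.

The poles are the roots of the denominator s^4 + 12s^3 + 81s^2 + 228s + 328 = 0.
No real roots exist; factor into two real quadratics: (s^2 + 4s + 8)(s^2 + 8s + 41) = 0.
Each quadratic gives a conjugate pair via the quadratic formula.

s = -2 + 2j, -2 - 2j, -4 + 5j, -4 - 5j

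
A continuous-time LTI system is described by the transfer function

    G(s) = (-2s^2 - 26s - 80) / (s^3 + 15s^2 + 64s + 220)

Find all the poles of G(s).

The poles are the roots of the denominator s^3 + 15s^2 + 64s + 220 = 0.
Trying s = -11: the polynomial evaluates to 0, so (s + 11) is a factor.
Dividing out leaves s^2 + 4s + 20 = 0.
The quadratic formula then gives s = -2 ± 4j.

s = -2 + 4j, -2 - 4j, -11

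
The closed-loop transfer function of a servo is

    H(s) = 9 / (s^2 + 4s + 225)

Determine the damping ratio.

Compare the denominator to the standard form s^2 + 2ζωₙs + ωₙ².
ωₙ² = 225, so ωₙ = 15 rad/s.
2ζωₙ = 4, so ζ = 4/(2·15) ≈ 0.1333.
With ζ = 0.1333 the response is underdamped.

ζ ≈ 0.1333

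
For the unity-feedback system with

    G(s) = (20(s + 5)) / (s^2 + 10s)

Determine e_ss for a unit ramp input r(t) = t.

e_ss = 0.1000

G(s) has one pole at the origin.
This is a Type 1 system. Kv = lim_{s→0} s·G(s) = 100/10 = 10.
e_ss = 1/Kv = 1/(10) = 1/10 ≈ 0.1000.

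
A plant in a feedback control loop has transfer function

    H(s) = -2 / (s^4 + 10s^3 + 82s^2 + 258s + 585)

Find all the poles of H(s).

The poles are the roots of the denominator s^4 + 10s^3 + 82s^2 + 258s + 585 = 0.
No real roots exist; factor into two real quadratics: (s^2 + 4s + 13)(s^2 + 6s + 45) = 0.
Each quadratic gives a conjugate pair via the quadratic formula.

s = -2 + 3j, -2 - 3j, -3 + 6j, -3 - 6j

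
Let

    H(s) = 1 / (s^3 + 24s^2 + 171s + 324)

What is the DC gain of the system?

Set s = 0: H(0) = (1) / (324) = 1/324.

H(0) = 1/324 ≈ 0.003086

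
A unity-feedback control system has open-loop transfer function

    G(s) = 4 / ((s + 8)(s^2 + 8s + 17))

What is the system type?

The denominator has no factor of s at the origin — no free integrator — so this is a Type 0 system.

Type 0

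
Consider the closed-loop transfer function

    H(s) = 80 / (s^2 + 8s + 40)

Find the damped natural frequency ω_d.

ω_d ≈ 4.899 rad/s

Comparing s^2 + 8s + 40 to s^2 + 2ζωₙs + ωₙ²: ωₙ = √40 ≈ 6.325 rad/s and ζ = 8/(2·√40) ≈ 0.6325.
ζωₙ = 8/2 = 4, so ω_d = ωₙ√(1−ζ²) = √(ωₙ² − (ζωₙ)²) = √(40 − 4²) = √24 ≈ 4.899 rad/s.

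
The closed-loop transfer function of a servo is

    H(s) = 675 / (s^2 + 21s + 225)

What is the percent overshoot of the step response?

Comparing s^2 + 21s + 225 to s^2 + 2ζωₙs + ωₙ²: ωₙ = 15 rad/s and ζ = 21/(2·15) = 0.7.
%OS = 100·exp(−πζ/√(1−ζ²)) = 100·exp(−π·0.7/√(1−0.7²)) ≈ 4.60%.

%OS ≈ 4.60%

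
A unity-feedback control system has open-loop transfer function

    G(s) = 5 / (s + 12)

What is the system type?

Type 0

The denominator has no factor of s at the origin — no free integrator — so this is a Type 0 system.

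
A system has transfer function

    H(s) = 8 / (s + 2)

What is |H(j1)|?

|H(j1)| ≈ 3.578

Substitute s = j1: numerator = 8, denominator = 2 + j1.
|H(j1)| = |8| / |2 + j1| = 8 / 2.2361 ≈ 3.578.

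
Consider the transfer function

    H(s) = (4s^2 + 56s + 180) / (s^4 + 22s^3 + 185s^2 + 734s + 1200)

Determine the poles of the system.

s = -4 ± 3j, -6, -8

The poles are the roots of the denominator s^4 + 22s^3 + 185s^2 + 734s + 1200 = 0.
Trying s = -6: the polynomial evaluates to 0, so (s + 6) is a factor.
Dividing out leaves s^3 + 16s^2 + 89s + 200 = 0.
This factors further as (s^2 + 8s + 25)(s + 8) = 0.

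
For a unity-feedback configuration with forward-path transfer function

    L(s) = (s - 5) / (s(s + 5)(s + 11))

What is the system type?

The denominator has 1 factor of s at the origin (free integrator), so this is a Type 1 system.

Type 1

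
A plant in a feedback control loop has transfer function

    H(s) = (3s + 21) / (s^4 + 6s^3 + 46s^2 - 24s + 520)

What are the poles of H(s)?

The poles are the roots of the denominator s^4 + 6s^3 + 46s^2 - 24s + 520 = 0.
No real roots exist; factor into two real quadratics: (s^2 - 2s + 10)(s^2 + 8s + 52) = 0.
Each quadratic gives a conjugate pair via the quadratic formula.

s = 1 ± 3j, -4 ± 6j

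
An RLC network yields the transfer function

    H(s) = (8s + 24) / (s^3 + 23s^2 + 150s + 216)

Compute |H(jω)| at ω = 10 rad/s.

Substitute s = j10: numerator = 24 + j80, denominator = -2084 + j500.
|H(j10)| = |24 + j80| / |-2084 + j500| = 83.522 / 2143.1 ≈ 0.03897.

|H(j10)| ≈ 0.03897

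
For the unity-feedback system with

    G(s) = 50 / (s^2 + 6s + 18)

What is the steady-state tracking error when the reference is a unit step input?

e_ss = 0.2647

G(s) has no poles at the origin.
This is a Type 0 system. Kp = lim_{s→0} G(s) = 50/18 = 25/9.
e_ss = 1/(1 + Kp) = 1/(1 + 25/9) = 9/34 ≈ 0.2647.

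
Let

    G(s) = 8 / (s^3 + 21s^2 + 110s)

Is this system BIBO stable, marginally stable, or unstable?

The denominator s^3 + 21s^2 + 110s factors as s(s + 11)(s + 10), giving poles at s = 0, -11, -10.
Since the simple pole(s) at s = 0 lie on the jω-axis with none in the right half-plane, the system is marginally stable.

marginally stable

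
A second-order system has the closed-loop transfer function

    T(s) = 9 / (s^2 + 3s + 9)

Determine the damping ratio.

ζ = 0.5

Compare the denominator to the standard form s^2 + 2ζωₙs + ωₙ².
ωₙ² = 9, so ωₙ = 3 rad/s.
2ζωₙ = 3, so ζ = 3/(2·3) = 0.5.
With ζ = 0.5 the response is underdamped.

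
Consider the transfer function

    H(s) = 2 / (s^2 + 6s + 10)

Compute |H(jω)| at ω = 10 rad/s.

|H(j10)| ≈ 0.01849

Substitute s = j10: numerator = 2, denominator = -90 + j60.
|H(j10)| = |2| / |-90 + j60| = 2 / 108.17 ≈ 0.01849.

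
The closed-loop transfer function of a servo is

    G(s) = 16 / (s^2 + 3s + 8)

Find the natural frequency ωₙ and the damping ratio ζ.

Compare the denominator to the standard form s^2 + 2ζωₙs + ωₙ².
ωₙ² = 8, so ωₙ = √8 ≈ 2.828 rad/s.
2ζωₙ = 3, so ζ = 3/(2·√8) ≈ 0.5303.
With ζ = 0.5303 the response is underdamped.

ωₙ ≈ 2.828 rad/s, ζ ≈ 0.5303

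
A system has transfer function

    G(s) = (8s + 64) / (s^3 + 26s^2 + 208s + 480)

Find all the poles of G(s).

s = -10, -4, -12

The poles are the roots of the denominator s^3 + 26s^2 + 208s + 480 = 0.
Trying s = -10: the polynomial evaluates to 0, so (s + 10) is a factor.
Dividing out leaves s^2 + 16s + 48 = 0.
Factoring the quadratic: (s + 4)(s + 12) = 0.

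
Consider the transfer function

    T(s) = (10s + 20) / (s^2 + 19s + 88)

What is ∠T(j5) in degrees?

At s = j5: numerator = 20 + j50, denominator = 63 + j95.
∠T = ∠num − ∠den = 68.199° − (56.449°) = 11.75°.

∠T(j5) ≈ 11.75°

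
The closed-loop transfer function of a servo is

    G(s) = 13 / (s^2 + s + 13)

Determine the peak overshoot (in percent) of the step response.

Comparing s^2 + s + 13 to s^2 + 2ζωₙs + ωₙ²: ωₙ = √13 ≈ 3.606 rad/s and ζ = 1/(2·√13) ≈ 0.1387.
%OS = 100·exp(−πζ/√(1−ζ²)) = 100·exp(−π·0.1387/√(1−0.1387²)) ≈ 64.4%.

%OS ≈ 64.4%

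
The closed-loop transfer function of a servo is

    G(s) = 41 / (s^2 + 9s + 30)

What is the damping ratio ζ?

Compare the denominator to the standard form s^2 + 2ζωₙs + ωₙ².
ωₙ² = 30, so ωₙ = √30 ≈ 5.477 rad/s.
2ζωₙ = 9, so ζ = 9/(2·√30) ≈ 0.8216.

ζ ≈ 0.8216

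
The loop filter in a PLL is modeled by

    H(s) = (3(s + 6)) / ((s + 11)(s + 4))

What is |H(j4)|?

Substitute s = j4: numerator = 18 + j12, denominator = 28 + j60.
|H(j4)| = |18 + j12| / |28 + j60| = 21.633 / 66.212 ≈ 0.3267.

|H(j4)| ≈ 0.3267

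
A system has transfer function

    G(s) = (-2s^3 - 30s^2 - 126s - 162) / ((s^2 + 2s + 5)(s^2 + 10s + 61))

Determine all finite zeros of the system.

s = -3, -3, -9

Set the numerator to zero: -2s^3 - 30s^2 - 126s - 162 = 0, i.e. -2·(s^3 + 15s^2 + 63s + 81) = 0.
Factoring: (s + 3)^2(s + 9) = 0.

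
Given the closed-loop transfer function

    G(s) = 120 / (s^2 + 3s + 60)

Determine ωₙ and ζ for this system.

Compare the denominator to the standard form s^2 + 2ζωₙs + ωₙ².
ωₙ² = 60, so ωₙ = √60 ≈ 7.746 rad/s.
2ζωₙ = 3, so ζ = 3/(2·√60) ≈ 0.1936.
With ζ = 0.1936 the response is underdamped.

ωₙ ≈ 7.746 rad/s, ζ ≈ 0.1936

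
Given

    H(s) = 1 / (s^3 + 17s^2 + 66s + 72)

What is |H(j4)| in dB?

Substitute s = j4: numerator = 1, denominator = -200 + j200.
|H(j4)| = |1| / |-200 + j200| = 1 / 282.84 ≈ 0.003536.
In decibels: 20·log₁₀(0.003536) ≈ -49.0 dB.

|H(j4)|_dB ≈ -49.0 dB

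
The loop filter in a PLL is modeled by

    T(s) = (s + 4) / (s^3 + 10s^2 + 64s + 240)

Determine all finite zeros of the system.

Set the numerator to zero: s + 4 = 0.
So s = -4.

s = -4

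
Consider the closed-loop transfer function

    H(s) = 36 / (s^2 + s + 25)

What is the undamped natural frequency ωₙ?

Compare the denominator to the standard form s^2 + 2ζωₙs + ωₙ².
ωₙ² = 25, so ωₙ = 5 rad/s.

ωₙ = 5 rad/s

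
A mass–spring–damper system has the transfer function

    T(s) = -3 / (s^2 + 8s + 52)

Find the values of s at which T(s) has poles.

The poles are the roots of the denominator s^2 + 8s + 52 = 0.
Using the quadratic formula: s = (-8 ± √(-144))/2 = -4 ± 6j.

s = -4 + 6j, -4 - 6j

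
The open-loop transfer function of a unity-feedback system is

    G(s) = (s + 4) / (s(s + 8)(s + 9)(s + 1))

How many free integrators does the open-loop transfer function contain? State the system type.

Type 1

The denominator has 1 factor of s at the origin (free integrator), so this is a Type 1 system.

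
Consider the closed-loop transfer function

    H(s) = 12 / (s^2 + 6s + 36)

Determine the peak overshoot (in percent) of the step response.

%OS ≈ 16.3%

Comparing s^2 + 6s + 36 to s^2 + 2ζωₙs + ωₙ²: ωₙ = 6 rad/s and ζ = 6/(2·6) = 0.5.
%OS = 100·exp(−πζ/√(1−ζ²)) = 100·exp(−π·0.5/√(1−0.5²)) ≈ 16.3%.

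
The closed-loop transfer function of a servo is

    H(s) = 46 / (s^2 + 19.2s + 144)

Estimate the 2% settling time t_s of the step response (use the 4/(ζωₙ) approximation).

Comparing s^2 + 19.2s + 144 to s^2 + 2ζωₙs + ωₙ²: ωₙ = 12 rad/s and ζ = 19.2/(2·12) = 0.8.
ζωₙ = 19.2/2 = 9.6, so t_s ≈ 4/(ζωₙ) = 4/9.6 ≈ 0.4167 s.

t_s ≈ 0.4167 s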